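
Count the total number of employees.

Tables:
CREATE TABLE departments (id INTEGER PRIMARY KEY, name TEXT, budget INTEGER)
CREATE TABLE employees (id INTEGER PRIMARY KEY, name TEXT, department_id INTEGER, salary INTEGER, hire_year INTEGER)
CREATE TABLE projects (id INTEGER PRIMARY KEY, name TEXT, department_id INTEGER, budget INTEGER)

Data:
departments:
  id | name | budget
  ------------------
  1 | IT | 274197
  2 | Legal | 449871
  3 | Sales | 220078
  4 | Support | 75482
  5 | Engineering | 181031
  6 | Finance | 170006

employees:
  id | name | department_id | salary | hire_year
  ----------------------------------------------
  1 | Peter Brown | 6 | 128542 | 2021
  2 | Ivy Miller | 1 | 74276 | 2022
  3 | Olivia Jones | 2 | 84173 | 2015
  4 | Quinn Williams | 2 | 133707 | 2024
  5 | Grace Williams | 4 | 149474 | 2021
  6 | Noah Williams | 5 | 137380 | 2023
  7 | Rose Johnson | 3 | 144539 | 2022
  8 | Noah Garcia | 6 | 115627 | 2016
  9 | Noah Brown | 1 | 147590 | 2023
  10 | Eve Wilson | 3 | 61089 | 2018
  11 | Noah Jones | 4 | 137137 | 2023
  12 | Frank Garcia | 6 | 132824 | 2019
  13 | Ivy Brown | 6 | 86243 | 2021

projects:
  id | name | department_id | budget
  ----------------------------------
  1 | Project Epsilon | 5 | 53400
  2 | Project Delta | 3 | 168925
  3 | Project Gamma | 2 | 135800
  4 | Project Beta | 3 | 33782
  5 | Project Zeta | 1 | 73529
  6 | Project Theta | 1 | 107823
SELECT COUNT(*) FROM employees

Execution result:
13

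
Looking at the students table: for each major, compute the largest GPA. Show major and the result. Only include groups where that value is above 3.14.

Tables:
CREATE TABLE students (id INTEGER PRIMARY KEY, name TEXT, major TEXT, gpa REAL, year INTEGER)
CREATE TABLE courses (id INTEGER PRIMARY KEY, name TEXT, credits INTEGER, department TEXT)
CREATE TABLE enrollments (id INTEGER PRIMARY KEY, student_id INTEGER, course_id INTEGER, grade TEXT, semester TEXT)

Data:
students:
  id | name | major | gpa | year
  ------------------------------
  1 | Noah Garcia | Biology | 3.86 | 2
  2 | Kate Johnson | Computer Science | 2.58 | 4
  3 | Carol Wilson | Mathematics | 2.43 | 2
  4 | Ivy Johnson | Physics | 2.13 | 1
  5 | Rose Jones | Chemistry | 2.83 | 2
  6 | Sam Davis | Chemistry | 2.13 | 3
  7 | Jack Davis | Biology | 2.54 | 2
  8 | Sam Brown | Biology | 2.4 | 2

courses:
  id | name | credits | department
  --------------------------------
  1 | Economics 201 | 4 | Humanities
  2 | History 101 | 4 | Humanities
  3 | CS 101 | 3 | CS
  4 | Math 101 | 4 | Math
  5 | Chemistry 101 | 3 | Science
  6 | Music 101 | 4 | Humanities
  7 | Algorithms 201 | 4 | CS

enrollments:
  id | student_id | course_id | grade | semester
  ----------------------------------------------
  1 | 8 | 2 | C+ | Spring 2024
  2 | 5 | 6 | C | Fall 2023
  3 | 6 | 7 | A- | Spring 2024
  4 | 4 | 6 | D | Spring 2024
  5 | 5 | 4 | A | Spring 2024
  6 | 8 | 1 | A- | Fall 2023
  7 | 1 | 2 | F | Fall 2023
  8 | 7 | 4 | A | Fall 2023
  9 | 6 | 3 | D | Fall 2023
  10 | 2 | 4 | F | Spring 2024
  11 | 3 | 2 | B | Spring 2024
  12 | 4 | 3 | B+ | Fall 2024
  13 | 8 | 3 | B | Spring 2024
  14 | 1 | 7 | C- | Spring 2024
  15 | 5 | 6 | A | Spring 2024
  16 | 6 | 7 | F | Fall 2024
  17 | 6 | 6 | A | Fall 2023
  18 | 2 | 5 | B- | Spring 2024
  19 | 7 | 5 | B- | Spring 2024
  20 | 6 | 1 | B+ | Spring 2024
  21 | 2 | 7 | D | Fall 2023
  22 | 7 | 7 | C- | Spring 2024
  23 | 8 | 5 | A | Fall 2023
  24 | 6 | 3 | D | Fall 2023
SELECT major, MAX(gpa) AS max_gpa FROM students GROUP BY major HAVING MAX(gpa) > 3.14

Execution result:
major | max_gpa
Biology | 3.86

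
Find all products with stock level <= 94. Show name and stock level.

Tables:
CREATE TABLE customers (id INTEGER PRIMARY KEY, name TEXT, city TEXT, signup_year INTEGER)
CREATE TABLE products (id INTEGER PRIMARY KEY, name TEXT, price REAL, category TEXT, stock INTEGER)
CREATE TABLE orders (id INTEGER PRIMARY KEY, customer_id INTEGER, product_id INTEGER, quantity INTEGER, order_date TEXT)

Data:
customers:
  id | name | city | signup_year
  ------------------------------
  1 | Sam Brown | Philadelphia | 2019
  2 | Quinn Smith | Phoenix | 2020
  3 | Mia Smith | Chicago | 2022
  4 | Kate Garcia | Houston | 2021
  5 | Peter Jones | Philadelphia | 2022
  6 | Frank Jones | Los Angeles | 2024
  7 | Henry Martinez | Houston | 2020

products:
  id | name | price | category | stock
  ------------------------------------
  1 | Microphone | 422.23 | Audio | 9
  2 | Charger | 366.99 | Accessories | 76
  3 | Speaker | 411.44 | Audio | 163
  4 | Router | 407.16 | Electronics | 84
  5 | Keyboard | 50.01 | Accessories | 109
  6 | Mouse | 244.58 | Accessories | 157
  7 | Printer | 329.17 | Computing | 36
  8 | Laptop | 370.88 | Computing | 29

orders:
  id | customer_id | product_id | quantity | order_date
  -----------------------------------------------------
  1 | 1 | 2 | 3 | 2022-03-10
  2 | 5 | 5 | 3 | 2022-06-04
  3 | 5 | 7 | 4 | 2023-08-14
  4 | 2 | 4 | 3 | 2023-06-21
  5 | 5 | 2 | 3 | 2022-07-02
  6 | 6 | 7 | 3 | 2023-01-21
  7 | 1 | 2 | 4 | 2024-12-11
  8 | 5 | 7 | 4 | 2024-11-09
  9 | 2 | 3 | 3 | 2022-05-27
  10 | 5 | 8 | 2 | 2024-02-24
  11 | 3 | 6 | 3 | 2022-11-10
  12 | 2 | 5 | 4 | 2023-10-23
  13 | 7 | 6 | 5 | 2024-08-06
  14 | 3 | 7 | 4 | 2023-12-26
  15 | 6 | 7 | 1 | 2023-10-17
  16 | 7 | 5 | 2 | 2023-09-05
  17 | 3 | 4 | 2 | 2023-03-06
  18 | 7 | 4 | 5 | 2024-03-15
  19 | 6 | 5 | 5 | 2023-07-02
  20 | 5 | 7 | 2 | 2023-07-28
SELECT name, stock FROM products WHERE stock <= 94

Execution result:
name | stock
Microphone | 9
Charger | 76
Router | 84
Printer | 36
Laptop | 29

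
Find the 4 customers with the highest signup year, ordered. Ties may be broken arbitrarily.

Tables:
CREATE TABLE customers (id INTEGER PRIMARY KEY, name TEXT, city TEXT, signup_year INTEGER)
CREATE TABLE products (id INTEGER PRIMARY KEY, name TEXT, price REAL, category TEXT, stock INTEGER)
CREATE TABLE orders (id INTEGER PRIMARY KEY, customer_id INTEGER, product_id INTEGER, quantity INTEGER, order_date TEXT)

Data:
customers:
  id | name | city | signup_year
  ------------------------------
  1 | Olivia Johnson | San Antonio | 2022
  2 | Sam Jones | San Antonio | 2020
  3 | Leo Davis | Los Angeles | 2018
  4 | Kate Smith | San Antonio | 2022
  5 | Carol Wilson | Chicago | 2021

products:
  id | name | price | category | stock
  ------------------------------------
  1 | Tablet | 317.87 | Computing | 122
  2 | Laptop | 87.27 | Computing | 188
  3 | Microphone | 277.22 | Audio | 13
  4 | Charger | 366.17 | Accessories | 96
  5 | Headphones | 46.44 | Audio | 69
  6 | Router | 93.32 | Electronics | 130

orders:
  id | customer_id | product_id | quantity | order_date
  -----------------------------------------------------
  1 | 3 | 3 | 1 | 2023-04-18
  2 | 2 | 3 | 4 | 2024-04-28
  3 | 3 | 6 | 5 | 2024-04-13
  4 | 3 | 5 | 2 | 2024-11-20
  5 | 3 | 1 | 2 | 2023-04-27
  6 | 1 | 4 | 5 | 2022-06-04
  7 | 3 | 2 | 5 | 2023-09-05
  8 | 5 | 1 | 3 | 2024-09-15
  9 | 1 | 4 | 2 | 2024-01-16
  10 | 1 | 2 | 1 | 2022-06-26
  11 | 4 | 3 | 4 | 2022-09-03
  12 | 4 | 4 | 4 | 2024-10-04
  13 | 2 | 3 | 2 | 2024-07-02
SELECT name, signup_year FROM customers ORDER BY signup_year DESC LIMIT 4

Execution result:
name | signup_year
Olivia Johnson | 2022
Kate Smith | 2022
Carol Wilson | 2021
Sam Jones | 2020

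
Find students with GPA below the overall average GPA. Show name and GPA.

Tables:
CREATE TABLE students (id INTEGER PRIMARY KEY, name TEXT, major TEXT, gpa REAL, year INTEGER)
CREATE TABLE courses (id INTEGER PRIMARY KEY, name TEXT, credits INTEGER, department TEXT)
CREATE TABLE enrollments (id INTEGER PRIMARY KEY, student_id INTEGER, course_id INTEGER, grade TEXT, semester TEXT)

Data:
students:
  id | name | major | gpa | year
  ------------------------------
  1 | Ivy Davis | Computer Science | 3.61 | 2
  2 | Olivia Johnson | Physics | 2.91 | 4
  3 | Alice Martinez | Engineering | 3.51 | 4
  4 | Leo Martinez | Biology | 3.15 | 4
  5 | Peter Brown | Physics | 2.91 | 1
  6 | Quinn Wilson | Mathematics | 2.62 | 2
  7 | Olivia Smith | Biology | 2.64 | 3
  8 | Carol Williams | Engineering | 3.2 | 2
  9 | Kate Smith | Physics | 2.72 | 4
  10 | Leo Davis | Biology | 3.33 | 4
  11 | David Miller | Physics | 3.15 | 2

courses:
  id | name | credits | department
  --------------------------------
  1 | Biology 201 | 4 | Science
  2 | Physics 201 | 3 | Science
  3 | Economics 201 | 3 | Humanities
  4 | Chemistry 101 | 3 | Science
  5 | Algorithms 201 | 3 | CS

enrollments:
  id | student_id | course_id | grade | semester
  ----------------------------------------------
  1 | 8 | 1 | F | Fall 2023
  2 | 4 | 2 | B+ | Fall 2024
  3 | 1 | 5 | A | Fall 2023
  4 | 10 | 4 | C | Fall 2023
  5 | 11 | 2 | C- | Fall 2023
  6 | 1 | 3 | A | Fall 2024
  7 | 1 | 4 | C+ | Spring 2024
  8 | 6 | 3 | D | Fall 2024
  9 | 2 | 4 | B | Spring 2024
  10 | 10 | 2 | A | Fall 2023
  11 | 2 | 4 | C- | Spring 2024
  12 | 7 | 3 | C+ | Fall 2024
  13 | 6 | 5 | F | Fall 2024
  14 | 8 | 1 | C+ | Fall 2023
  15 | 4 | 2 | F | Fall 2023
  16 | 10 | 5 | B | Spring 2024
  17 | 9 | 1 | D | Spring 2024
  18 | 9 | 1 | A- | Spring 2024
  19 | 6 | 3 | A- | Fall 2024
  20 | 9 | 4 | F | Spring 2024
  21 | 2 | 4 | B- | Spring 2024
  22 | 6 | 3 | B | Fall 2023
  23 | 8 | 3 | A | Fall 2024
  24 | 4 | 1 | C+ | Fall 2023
SELECT name, gpa FROM students WHERE gpa < (SELECT AVG(gpa) FROM students)

Execution result:
name | gpa
Olivia Johnson | 2.91
Peter Brown | 2.91
Quinn Wilson | 2.62
Olivia Smith | 2.64
Kate Smith | 2.72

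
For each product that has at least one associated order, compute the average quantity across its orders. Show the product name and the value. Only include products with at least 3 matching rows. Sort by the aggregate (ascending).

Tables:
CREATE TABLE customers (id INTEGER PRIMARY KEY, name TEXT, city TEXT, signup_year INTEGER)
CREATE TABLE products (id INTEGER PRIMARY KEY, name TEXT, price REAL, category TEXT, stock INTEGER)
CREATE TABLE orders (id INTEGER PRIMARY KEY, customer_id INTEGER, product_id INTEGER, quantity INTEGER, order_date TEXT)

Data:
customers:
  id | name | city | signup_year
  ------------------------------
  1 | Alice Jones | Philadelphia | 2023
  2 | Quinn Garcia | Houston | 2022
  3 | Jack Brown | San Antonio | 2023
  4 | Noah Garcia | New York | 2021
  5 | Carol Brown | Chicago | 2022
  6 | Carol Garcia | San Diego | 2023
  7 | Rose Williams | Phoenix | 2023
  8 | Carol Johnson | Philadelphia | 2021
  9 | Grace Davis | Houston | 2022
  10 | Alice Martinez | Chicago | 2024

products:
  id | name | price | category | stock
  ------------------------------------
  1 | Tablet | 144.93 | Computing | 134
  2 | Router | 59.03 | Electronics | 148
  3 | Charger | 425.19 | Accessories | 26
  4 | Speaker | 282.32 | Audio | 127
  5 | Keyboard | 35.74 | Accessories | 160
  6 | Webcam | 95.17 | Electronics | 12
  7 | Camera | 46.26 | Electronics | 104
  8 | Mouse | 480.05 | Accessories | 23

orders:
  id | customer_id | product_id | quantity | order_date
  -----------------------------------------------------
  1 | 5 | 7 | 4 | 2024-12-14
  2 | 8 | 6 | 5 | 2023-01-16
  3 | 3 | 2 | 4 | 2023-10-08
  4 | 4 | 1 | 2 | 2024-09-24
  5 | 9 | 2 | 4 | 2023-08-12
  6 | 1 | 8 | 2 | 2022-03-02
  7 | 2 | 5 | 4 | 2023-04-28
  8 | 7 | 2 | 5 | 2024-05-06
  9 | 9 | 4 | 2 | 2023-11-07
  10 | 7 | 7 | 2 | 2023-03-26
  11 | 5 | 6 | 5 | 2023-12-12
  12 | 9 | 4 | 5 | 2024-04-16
SELECT p.name, AVG(c.quantity) AS avg_quantity FROM orders c JOIN products p ON c.product_id = p.id GROUP BY p.id, p.name HAVING COUNT(*) >= 3 ORDER BY avg_quantity ASC

Execution result:
name | avg_quantity
Router | 4.33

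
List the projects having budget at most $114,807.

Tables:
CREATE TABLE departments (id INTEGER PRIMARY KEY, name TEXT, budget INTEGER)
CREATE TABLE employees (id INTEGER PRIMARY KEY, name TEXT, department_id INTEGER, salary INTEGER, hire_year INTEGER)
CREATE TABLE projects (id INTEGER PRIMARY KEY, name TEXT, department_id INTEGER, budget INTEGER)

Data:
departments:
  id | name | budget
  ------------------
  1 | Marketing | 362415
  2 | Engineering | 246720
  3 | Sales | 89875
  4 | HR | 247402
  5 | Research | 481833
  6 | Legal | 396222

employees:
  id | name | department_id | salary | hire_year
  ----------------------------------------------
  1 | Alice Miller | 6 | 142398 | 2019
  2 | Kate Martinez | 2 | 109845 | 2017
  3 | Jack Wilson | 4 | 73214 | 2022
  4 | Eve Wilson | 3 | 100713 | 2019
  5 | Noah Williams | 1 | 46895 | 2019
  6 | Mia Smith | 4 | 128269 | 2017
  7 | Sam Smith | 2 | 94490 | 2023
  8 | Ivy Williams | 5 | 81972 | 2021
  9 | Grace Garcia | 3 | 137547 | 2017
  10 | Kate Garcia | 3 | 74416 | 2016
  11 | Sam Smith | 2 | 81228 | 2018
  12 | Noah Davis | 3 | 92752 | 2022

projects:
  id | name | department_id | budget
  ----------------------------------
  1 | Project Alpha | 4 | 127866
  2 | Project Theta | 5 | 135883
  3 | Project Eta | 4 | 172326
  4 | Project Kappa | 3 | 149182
SELECT name, budget FROM projects WHERE budget <= 114807

Execution result:
(no rows)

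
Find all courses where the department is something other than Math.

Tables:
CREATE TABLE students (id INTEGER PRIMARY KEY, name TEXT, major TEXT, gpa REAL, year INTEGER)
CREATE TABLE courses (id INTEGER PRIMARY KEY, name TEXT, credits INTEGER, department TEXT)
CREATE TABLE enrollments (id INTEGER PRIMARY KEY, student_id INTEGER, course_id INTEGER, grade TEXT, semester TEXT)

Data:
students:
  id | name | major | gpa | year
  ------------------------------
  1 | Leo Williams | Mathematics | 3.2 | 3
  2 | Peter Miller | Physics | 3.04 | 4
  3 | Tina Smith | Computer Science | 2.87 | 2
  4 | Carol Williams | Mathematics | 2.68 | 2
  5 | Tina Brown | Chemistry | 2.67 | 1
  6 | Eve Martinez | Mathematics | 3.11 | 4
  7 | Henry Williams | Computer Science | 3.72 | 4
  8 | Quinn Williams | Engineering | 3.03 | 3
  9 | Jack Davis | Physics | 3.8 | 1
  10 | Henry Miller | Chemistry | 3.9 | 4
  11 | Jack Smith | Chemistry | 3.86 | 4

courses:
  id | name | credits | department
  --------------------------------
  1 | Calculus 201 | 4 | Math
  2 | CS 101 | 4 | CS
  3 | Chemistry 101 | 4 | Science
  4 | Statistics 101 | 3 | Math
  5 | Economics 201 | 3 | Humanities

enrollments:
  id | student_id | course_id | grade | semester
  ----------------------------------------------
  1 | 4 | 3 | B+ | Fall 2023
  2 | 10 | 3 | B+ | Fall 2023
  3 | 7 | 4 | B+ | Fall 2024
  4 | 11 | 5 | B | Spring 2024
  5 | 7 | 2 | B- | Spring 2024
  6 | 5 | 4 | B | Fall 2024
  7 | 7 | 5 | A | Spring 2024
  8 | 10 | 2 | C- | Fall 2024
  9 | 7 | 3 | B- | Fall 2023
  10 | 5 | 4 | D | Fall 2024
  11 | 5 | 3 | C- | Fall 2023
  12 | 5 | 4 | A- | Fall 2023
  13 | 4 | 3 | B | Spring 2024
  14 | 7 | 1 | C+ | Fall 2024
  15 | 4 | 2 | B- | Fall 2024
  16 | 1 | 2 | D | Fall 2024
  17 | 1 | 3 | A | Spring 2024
SELECT name, department FROM courses WHERE department <> 'Math'

Execution result:
name | department
CS 101 | CS
Chemistry 101 | Science
Economics 201 | Humanities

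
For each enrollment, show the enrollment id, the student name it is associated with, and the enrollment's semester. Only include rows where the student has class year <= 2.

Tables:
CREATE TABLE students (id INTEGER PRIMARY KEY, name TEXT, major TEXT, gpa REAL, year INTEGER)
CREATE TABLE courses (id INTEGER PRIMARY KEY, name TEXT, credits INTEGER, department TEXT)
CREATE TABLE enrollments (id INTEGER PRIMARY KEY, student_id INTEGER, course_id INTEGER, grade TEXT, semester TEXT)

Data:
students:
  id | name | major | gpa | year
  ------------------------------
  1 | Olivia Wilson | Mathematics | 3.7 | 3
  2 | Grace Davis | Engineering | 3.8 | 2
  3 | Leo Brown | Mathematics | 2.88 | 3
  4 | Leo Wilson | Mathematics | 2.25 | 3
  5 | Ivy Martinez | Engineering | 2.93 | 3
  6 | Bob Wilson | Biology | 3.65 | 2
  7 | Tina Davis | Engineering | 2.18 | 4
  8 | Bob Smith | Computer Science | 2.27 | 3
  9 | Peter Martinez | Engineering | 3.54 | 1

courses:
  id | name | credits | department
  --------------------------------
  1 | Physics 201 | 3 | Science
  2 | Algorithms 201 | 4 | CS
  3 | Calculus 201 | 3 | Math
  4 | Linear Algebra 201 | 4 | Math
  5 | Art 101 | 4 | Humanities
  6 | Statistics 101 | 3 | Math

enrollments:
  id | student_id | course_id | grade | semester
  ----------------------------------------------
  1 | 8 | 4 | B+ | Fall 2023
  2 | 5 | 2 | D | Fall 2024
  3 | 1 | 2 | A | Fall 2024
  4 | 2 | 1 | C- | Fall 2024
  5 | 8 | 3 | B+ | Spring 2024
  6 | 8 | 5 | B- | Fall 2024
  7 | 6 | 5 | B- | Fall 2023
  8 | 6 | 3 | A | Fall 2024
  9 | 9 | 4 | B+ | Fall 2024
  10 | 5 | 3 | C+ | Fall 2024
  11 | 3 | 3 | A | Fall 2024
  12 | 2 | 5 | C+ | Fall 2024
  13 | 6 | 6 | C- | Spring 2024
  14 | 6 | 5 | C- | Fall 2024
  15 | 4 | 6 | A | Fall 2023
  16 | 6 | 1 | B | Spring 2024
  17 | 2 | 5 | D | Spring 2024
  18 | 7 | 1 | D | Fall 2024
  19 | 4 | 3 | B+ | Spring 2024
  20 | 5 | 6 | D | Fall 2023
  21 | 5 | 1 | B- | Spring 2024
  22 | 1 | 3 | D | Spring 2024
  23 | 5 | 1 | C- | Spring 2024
SELECT c.id, p.name AS student, c.semester FROM enrollments c JOIN students p ON c.student_id = p.id WHERE p.year <= 2

Execution result:
id | student | semester
4 | Grace Davis | Fall 2024
7 | Bob Wilson | Fall 2023
8 | Bob Wilson | Fall 2024
9 | Peter Martinez | Fall 2024
12 | Grace Davis | Fall 2024
13 | Bob Wilson | Spring 2024
14 | Bob Wilson | Fall 2024
16 | Bob Wilson | Spring 2024
17 | Grace Davis | Spring 2024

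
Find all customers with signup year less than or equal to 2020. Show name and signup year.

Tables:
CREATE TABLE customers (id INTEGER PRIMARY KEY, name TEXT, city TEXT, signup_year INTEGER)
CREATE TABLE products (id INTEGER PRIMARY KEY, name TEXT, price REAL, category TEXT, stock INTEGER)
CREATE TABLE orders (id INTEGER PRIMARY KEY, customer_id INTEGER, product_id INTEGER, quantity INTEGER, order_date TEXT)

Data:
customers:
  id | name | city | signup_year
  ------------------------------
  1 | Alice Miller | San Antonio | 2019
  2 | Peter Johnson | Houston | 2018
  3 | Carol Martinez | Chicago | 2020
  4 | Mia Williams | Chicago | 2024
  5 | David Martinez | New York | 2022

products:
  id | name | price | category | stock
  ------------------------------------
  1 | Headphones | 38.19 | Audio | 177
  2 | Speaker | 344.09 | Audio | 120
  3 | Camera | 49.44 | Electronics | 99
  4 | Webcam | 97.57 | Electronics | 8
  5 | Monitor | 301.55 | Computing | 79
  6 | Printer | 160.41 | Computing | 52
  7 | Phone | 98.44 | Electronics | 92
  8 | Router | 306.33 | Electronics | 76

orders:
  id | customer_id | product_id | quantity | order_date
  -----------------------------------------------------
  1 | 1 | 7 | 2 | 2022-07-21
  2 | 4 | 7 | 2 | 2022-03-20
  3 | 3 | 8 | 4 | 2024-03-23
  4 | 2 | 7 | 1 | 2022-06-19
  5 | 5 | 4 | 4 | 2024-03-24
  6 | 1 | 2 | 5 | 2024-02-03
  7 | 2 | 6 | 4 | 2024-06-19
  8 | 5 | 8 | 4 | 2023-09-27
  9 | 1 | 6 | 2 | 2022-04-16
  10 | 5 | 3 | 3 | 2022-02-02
SELECT name, signup_year FROM customers WHERE signup_year <= 2020

Execution result:
name | signup_year
Alice Miller | 2019
Peter Johnson | 2018
Carol Martinez | 2020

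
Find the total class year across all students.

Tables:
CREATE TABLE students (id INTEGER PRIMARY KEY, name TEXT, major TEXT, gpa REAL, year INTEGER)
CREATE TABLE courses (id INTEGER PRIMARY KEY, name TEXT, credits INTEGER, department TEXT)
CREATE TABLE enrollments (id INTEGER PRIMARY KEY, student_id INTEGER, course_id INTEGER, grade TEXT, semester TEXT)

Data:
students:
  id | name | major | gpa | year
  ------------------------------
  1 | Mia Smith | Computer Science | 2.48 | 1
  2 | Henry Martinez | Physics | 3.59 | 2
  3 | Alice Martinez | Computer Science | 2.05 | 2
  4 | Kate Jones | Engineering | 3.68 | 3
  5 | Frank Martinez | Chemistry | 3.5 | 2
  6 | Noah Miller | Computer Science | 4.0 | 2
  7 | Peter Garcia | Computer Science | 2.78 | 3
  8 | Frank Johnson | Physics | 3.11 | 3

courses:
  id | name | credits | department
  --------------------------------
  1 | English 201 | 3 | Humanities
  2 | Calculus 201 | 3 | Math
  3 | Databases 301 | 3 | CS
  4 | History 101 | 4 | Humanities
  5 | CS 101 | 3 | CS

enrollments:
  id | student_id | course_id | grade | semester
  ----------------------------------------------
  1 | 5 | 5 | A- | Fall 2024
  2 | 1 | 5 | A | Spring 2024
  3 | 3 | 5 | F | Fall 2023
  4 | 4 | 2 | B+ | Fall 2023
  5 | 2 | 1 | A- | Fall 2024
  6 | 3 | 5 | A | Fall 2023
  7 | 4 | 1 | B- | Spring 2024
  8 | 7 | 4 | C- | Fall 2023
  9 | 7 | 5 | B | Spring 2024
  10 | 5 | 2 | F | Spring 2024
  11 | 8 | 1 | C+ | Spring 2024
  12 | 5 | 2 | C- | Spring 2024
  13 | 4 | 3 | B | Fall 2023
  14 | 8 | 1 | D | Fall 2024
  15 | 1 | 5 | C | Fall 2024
SELECT SUM(year) FROM students

Execution result:
18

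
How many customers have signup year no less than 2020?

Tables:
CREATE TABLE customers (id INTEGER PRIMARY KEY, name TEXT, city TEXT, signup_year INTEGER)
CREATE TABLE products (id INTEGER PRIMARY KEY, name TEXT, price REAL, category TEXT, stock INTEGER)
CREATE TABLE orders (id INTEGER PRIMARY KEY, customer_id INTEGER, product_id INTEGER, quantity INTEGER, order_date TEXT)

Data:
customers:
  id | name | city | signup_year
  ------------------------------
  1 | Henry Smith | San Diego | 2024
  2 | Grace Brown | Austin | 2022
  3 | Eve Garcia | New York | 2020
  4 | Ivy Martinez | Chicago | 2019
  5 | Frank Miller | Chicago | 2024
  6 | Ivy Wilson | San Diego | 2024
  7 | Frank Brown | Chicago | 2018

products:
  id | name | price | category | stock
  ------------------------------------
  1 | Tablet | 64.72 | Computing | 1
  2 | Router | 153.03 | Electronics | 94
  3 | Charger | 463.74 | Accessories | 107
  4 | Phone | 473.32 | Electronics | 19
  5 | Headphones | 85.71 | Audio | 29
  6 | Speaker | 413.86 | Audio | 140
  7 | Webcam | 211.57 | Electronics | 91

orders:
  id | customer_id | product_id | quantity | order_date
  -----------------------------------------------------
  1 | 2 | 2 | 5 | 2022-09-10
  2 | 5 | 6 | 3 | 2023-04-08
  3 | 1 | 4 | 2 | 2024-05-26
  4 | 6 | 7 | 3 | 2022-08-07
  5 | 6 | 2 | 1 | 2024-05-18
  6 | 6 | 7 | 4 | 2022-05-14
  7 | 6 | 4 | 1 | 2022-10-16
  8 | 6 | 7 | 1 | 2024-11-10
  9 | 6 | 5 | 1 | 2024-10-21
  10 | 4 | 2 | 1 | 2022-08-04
SELECT COUNT(*) FROM customers WHERE signup_year >= 2020

Execution result:
5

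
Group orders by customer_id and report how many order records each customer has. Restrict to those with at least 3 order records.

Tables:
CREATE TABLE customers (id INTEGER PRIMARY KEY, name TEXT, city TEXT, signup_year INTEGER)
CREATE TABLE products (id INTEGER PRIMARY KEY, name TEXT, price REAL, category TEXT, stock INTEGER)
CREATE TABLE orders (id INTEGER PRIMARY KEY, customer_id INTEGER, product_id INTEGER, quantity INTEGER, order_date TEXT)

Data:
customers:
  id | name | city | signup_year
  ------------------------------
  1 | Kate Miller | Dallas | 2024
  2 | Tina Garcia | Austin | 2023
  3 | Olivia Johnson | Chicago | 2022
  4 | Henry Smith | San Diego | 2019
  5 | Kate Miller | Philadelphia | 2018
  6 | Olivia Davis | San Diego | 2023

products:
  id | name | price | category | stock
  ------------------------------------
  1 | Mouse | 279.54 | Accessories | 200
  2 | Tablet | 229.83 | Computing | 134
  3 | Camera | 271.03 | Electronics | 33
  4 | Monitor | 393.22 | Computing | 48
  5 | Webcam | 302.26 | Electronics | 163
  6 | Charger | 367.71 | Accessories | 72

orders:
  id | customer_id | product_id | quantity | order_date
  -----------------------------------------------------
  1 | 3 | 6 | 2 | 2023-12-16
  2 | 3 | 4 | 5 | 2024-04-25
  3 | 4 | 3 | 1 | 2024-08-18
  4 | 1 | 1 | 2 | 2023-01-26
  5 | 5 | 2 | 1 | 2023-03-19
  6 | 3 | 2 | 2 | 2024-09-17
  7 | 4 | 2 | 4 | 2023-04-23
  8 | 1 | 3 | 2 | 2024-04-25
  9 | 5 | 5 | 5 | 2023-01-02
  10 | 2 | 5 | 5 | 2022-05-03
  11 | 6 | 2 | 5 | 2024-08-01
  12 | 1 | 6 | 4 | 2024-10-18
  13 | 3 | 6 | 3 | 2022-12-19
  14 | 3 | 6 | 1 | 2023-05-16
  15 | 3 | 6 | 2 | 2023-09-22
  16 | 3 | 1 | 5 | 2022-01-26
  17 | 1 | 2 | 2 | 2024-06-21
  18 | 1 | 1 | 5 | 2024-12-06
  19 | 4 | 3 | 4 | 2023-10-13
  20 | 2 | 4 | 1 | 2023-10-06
SELECT customer_id, COUNT(*) AS order_count FROM orders GROUP BY customer_id HAVING COUNT(*) >= 3

Execution result:
customer_id | order_count
1 | 5
3 | 7
4 | 3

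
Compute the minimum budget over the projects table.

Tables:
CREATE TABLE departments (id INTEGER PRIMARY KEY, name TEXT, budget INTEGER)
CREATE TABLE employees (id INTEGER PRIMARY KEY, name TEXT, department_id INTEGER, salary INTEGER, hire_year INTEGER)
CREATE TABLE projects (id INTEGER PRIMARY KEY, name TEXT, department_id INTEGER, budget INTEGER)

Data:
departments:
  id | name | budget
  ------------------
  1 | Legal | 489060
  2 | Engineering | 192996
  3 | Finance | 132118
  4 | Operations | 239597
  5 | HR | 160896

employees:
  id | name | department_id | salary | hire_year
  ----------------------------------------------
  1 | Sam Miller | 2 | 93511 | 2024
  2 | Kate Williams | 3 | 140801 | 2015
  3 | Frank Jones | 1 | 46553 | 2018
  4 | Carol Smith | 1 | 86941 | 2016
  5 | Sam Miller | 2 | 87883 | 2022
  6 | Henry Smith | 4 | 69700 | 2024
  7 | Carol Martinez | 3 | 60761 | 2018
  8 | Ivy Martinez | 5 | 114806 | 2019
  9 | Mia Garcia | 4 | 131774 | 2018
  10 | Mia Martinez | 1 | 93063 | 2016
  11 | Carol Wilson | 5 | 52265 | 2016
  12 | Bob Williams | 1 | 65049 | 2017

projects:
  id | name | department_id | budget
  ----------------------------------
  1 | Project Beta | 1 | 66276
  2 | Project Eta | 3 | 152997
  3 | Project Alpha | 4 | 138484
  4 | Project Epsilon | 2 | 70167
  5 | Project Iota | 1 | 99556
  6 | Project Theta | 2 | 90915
SELECT MIN(budget) FROM projects

Execution result:
66276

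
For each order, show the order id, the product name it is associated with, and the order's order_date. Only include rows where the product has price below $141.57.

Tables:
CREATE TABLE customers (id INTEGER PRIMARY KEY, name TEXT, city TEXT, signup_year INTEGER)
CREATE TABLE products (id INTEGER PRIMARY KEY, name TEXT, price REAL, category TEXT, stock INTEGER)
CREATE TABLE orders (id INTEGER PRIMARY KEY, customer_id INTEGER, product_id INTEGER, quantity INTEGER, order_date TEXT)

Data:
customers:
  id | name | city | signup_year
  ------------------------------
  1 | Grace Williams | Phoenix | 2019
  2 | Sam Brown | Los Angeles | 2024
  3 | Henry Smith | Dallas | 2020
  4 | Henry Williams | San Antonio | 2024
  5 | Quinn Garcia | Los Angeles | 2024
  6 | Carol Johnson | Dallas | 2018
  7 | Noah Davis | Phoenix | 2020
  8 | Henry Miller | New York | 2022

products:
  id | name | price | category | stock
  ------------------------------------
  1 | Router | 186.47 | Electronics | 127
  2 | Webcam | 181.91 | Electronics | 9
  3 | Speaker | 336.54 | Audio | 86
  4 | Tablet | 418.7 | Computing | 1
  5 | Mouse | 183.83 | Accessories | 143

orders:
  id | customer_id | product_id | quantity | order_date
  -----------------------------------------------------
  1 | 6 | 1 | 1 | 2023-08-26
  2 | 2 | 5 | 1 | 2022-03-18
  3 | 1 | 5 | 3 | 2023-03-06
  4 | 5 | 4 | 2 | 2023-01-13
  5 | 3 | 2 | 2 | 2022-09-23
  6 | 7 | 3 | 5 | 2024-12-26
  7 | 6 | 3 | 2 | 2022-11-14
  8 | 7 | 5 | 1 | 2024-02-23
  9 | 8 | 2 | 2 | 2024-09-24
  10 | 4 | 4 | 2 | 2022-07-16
SELECT c.id, p.name AS product, c.order_date FROM orders c JOIN products p ON c.product_id = p.id WHERE p.price < 141.57

Execution result:
(no rows)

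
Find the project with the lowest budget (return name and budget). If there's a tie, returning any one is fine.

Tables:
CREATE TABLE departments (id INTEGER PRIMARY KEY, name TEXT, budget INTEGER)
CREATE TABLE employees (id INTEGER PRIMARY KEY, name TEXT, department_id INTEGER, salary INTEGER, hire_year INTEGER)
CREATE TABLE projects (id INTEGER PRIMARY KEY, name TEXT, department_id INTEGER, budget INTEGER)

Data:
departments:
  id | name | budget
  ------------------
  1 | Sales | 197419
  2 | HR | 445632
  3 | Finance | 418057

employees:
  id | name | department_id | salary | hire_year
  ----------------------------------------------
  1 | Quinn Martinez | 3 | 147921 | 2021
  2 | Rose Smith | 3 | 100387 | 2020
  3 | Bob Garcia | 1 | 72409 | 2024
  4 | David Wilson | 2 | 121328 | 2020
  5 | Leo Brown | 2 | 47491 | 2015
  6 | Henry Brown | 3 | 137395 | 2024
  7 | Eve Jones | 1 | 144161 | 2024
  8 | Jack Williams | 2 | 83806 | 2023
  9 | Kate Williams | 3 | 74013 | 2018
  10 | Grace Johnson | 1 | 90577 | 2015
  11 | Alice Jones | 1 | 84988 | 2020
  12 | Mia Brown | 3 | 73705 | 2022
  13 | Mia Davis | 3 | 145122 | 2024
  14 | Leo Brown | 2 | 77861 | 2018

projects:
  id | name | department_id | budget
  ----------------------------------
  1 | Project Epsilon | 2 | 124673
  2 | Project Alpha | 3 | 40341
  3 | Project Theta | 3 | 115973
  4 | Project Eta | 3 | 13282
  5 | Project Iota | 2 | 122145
SELECT name, budget FROM projects ORDER BY budget ASC LIMIT 1

Execution result:
name | budget
Project Eta | 13282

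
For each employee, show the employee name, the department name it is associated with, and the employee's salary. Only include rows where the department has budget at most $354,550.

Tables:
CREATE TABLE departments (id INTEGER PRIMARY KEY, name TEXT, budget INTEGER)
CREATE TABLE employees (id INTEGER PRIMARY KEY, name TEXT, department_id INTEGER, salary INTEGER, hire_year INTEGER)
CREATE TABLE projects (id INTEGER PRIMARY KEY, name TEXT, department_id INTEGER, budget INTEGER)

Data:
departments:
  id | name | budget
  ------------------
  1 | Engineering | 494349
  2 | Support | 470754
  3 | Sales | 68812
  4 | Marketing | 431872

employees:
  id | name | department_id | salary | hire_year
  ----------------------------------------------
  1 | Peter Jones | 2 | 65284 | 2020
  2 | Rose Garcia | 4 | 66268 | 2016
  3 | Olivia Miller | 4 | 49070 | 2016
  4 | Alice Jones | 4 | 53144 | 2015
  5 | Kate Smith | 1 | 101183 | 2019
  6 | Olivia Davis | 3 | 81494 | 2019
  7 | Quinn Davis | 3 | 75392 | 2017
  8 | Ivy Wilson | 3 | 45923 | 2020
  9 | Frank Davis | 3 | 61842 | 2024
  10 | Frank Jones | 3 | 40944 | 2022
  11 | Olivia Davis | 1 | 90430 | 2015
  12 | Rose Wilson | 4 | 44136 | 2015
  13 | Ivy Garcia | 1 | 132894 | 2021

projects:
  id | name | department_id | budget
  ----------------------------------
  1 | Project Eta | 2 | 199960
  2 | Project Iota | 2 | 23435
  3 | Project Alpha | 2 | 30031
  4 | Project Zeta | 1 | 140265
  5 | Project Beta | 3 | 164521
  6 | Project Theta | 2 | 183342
SELECT c.name, p.name AS department, c.salary FROM employees c JOIN departments p ON c.department_id = p.id WHERE p.budget <= 354550

Execution result:
name | department | salary
Olivia Davis | Sales | 81494
Quinn Davis | Sales | 75392
Ivy Wilson | Sales | 45923
Frank Davis | Sales | 61842
Frank Jones | Sales | 40944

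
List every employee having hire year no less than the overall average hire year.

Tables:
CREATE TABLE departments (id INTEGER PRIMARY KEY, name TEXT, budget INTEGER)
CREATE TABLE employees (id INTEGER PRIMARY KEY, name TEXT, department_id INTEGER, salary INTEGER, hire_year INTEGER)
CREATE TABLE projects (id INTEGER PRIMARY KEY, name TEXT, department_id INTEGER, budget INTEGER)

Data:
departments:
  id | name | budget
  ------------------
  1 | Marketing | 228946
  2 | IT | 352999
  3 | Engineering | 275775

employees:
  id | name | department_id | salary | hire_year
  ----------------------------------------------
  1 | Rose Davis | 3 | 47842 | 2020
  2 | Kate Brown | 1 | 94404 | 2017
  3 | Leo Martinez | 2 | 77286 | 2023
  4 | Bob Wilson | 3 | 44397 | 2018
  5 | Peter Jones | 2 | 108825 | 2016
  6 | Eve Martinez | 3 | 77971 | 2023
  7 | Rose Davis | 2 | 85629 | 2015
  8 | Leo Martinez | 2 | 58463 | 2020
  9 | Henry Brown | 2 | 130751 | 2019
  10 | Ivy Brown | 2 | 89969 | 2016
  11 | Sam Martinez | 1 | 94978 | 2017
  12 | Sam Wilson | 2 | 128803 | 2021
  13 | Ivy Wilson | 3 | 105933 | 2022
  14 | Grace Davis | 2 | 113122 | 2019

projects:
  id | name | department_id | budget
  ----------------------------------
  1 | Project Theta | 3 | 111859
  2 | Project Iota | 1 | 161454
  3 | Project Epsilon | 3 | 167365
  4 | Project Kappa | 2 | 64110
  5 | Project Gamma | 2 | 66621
SELECT name, hire_year FROM employees WHERE hire_year >= (SELECT AVG(hire_year) FROM employees)

Execution result:
name | hire_year
Rose Davis | 2020
Leo Martinez | 2023
Eve Martinez | 2023
Leo Martinez | 2020
Henry Brown | 2019
Sam Wilson | 2021
Ivy Wilson | 2022
Grace Davis | 2019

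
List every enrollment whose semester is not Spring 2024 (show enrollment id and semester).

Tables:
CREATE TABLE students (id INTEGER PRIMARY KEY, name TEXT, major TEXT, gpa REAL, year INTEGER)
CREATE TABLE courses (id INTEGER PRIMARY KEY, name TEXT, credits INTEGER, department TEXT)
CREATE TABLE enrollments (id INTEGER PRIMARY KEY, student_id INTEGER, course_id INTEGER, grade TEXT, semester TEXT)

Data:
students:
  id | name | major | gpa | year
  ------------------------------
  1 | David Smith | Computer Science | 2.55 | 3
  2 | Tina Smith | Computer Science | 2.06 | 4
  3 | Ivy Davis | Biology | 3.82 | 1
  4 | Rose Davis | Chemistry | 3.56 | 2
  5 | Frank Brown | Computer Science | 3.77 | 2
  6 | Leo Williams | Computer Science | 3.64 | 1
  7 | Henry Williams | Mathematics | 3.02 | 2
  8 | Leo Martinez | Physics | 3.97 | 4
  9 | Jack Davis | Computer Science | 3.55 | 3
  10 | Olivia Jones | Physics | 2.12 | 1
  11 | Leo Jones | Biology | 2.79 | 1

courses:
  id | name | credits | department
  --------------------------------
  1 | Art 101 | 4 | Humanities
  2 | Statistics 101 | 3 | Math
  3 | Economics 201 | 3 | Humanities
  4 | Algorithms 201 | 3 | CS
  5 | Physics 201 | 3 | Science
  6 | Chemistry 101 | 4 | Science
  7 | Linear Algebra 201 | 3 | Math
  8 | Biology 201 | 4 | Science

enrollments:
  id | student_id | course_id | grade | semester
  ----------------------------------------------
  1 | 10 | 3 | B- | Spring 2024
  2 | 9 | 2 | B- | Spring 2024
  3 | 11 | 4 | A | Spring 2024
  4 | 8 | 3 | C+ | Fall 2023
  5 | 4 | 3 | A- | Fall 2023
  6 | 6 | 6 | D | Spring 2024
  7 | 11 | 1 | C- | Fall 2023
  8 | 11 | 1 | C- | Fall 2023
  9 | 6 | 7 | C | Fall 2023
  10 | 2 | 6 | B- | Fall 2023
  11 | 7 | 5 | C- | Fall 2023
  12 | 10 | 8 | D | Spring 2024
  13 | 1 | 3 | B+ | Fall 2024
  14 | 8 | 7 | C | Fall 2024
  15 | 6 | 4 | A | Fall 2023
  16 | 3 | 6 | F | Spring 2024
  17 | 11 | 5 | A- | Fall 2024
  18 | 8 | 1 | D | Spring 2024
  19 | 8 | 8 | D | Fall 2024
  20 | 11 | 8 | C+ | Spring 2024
SELECT id, semester FROM enrollments WHERE semester <> 'Spring 2024'

Execution result:
id | semester
4 | Fall 2023
5 | Fall 2023
7 | Fall 2023
8 | Fall 2023
9 | Fall 2023
10 | Fall 2023
11 | Fall 2023
13 | Fall 2024
14 | Fall 2024
15 | Fall 2023
17 | Fall 2024
19 | Fall 2024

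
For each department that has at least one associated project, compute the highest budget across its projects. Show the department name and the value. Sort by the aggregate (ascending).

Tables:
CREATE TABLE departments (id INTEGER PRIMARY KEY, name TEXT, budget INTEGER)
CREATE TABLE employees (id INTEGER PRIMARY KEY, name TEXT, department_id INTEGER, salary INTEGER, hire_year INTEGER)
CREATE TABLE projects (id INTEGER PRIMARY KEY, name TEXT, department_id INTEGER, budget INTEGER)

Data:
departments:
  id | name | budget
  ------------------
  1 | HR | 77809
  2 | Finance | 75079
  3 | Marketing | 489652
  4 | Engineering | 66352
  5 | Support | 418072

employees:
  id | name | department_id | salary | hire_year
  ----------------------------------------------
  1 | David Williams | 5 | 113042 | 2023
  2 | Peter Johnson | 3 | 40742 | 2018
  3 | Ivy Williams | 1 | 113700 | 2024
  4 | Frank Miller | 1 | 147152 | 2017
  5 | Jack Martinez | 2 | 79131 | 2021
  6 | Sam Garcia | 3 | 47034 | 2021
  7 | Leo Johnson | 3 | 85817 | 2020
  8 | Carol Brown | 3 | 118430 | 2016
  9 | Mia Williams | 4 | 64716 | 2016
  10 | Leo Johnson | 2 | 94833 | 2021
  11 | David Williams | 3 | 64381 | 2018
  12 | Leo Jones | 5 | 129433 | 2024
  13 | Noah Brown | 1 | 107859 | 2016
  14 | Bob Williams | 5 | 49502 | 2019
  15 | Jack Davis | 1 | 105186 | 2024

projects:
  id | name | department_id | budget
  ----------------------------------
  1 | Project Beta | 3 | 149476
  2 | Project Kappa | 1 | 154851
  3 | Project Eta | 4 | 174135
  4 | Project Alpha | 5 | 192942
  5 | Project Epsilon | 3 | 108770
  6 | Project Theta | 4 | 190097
SELECT p.name, MAX(c.budget) AS max_budget FROM projects c JOIN departments p ON c.department_id = p.id GROUP BY p.id, p.name ORDER BY max_budget ASC

Execution result:
name | max_budget
Marketing | 149476
HR | 154851
Engineering | 190097
Support | 192942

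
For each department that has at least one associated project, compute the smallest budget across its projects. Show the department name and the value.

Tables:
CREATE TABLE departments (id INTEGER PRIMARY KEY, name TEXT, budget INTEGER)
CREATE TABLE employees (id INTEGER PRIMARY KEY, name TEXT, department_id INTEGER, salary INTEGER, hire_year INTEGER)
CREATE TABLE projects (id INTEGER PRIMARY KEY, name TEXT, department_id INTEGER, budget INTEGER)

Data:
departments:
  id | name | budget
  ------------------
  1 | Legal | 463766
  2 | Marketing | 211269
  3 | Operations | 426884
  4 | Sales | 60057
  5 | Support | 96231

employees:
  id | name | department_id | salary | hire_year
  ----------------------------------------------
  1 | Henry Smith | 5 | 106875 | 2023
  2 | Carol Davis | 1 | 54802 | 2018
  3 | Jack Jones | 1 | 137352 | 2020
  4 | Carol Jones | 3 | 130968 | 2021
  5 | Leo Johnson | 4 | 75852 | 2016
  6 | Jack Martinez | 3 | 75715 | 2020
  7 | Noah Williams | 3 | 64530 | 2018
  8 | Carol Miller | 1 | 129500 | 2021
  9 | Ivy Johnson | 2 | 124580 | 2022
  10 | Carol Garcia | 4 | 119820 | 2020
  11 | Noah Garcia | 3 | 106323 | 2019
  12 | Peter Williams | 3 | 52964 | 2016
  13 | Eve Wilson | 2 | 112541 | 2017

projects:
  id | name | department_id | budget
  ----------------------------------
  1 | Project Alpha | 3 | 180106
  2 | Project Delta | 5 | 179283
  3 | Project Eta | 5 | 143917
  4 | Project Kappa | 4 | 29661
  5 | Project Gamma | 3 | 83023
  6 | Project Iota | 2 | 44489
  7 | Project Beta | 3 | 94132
SELECT p.name, MIN(c.budget) AS min_budget FROM projects c JOIN departments p ON c.department_id = p.id GROUP BY p.id, p.name

Execution result:
name | min_budget
Marketing | 44489
Operations | 83023
Sales | 29661
Support | 143917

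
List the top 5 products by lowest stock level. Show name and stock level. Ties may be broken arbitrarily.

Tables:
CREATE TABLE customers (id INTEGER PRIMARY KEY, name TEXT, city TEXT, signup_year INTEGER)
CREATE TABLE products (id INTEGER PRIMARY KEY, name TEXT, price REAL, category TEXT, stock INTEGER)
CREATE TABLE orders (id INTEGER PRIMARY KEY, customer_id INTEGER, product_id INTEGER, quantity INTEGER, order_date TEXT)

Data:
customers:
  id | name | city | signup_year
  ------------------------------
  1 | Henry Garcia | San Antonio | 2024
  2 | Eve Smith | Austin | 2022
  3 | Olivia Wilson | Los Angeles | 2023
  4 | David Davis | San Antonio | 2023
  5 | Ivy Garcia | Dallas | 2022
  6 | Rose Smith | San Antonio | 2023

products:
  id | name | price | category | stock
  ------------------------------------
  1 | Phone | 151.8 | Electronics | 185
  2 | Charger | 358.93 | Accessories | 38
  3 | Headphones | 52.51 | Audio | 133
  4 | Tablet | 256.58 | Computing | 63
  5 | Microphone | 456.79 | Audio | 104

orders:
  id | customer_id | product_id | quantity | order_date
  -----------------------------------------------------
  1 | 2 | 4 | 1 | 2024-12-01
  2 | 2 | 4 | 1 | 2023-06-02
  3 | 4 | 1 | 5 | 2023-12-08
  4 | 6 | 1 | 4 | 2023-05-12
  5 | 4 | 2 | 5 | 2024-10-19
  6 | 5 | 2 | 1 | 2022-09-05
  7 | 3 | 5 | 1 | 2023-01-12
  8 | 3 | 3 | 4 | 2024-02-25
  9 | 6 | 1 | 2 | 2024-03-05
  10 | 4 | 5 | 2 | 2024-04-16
SELECT name, stock FROM products ORDER BY stock ASC LIMIT 5

Execution result:
name | stock
Charger | 38
Tablet | 63
Microphone | 104
Headphones | 133
Phone | 185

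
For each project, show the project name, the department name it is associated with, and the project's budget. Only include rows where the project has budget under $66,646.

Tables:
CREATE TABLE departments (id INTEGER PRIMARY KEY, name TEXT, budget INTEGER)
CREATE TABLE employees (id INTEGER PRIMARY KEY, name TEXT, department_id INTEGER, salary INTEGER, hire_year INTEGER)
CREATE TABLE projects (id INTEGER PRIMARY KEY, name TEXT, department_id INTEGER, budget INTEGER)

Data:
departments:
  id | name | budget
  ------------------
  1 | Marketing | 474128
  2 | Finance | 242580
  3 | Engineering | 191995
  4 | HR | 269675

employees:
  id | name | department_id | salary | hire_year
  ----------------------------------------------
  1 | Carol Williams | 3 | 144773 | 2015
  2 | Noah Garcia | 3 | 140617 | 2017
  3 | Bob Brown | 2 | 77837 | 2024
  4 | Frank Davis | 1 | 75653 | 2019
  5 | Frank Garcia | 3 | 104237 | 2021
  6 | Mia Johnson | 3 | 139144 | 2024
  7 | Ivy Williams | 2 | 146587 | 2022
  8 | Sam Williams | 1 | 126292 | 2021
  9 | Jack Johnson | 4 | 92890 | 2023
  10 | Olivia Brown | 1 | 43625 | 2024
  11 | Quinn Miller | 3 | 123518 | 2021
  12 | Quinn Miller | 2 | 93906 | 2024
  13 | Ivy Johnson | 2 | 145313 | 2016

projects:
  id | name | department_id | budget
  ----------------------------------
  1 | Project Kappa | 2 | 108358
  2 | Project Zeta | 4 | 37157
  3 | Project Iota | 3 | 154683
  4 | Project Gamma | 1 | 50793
SELECT c.name, p.name AS department, c.budget FROM projects c JOIN departments p ON c.department_id = p.id WHERE c.budget < 66646

Execution result:
name | department | budget
Project Zeta | HR | 37157
Project Gamma | Marketing | 50793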